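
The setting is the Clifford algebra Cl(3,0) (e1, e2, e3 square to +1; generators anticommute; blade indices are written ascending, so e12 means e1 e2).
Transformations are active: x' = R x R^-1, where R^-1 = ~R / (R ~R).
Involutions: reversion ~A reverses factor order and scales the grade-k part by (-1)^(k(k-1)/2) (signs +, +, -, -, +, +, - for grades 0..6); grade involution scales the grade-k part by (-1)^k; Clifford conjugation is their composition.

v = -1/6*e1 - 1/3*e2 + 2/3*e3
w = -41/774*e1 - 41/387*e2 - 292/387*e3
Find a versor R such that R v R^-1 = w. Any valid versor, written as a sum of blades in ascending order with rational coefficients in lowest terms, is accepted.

Equal squares first: v^2 = w^2 = 7/12. Then v + w = -85/387*e1 - 170/387*e2 - 34/387*e3 is a versor taking v to w, provided it is invertible.
Answer: -85/387*e1 - 170/387*e2 - 34/387*e3


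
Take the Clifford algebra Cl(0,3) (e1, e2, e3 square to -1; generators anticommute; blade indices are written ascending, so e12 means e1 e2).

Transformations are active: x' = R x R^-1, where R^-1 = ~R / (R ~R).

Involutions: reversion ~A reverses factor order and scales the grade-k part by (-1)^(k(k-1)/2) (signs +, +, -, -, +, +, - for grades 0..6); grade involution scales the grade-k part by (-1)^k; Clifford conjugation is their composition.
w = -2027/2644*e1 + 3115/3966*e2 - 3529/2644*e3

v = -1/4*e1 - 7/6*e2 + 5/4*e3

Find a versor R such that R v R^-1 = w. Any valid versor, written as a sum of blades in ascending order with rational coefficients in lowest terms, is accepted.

Reasoning: v^2 = w^2 = -215/72 since conjugation preserves the quadratic form; R = v + w = -672/661*e1 - 252/661*e2 - 56/661*e3 is then valid when invertible, keeping its own part and reversing (v - w)/2.
Answer: -672/661*e1 - 252/661*e2 - 56/661*e3


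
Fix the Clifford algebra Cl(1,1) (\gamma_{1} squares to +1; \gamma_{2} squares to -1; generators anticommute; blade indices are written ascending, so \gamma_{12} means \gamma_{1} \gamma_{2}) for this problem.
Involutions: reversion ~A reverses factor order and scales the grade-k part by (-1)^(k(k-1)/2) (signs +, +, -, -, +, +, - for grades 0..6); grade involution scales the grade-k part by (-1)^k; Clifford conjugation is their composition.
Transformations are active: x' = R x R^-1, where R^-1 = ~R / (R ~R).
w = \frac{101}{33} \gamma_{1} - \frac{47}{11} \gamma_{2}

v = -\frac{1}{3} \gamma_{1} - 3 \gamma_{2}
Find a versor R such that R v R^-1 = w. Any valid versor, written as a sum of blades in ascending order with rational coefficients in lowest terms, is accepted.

Construction: equal norms (both -\frac{80}{9}) license R = v + w = \frac{30}{11} \gamma_{1} - \frac{80}{11} \gamma_{2} — nothing changes along that direction, while (v - w)/2 changes sign, so v maps onto w.
Answer: \frac{30}{11} \gamma_{1} - \frac{80}{11} \gamma_{2}


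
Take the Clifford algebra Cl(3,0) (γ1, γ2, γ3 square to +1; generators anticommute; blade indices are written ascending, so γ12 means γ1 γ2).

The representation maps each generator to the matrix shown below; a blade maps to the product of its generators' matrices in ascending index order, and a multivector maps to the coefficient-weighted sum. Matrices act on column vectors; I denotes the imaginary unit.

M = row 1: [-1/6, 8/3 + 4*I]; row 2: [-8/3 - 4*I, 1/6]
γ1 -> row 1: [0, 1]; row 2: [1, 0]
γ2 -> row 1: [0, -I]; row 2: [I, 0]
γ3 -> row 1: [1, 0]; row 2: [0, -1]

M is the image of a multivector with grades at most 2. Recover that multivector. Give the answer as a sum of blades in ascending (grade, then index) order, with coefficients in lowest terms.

Method: 1, rho(γ1), rho(γ2), rho(γ3) form a trace-orthogonal basis of the 2x2 complex matrices (tr(X Y) = 2 if X = Y, else 0), so M = m0*1 + m1*rho(γ1) + m2*rho(γ2) + m3*rho(γ3) with m0 = tr(M)/2 = 0, m1 = tr(M rho(γ1))/2 = 0, m2 = tr(M rho(γ2))/2 = -4 + 8*I/3, m3 = tr(M rho(γ3))/2 = -1/6.
Multiplying table entries, the bivector images are rho(γ12) = I*rho(γ3), rho(γ13) = -I*rho(γ2), rho(γ23) = I*rho(γ1); with real blade coefficients the real parts of m0..m3 are the coefficients of 1, γ1, γ2, γ3 and the imaginary parts give the bivectors (γ23: Im m1, γ13: -Im m2, γ12: Im m3).
Answer: -4*γ2 - 1/6*γ3 - 8/3*γ13


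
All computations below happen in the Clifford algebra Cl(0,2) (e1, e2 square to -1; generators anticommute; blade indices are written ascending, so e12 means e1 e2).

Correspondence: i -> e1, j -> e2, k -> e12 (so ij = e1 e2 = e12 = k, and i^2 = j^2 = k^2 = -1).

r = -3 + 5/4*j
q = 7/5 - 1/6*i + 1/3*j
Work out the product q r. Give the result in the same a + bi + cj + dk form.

In blades: q = 7/5 - 1/6*e1 + 1/3*e2, r = -3 + 5/4*e2.
Distribute q over r term by term (generator squares from the signature, products reordered to ascending indices): (7/5)*r = -21/5 + 7/4*e2; (-1/6*e1)*r = 1/2*e1 - 5/24*e12; (1/3*e2)*r = -5/12 - e2.
Sum: -277/60 + 1/2*e1 + 3/4*e2 - 5/24*e12; translating back through the correspondence:
Answer: -277/60 + 1/2*i + 3/4*j - 5/24*k


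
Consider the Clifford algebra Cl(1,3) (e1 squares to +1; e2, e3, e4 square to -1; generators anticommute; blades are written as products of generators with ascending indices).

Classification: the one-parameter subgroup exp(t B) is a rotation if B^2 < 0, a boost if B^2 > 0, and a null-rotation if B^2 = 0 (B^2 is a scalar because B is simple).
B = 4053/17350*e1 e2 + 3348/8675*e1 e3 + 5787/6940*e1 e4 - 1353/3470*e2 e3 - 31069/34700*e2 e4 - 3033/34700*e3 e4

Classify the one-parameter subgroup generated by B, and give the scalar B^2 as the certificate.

B^2 term by term: the squares give (4053/17350)^2*(e1 e2)^2 + (3348/8675)^2*(e1 e3)^2 + (5787/6940)^2*(e1 e4)^2 + (-1353/3470)^2*(e2 e3)^2 + (-31069/34700)^2*(e2 e4)^2 + (-3033/34700)^2*(e3 e4)^2 = 16426809/301022500*(+1) + 11209104/75255625*(+1) + 33489369/48163600*(+1) + 1830609/12040900*(-1) + 965282761/1204090000*(-1) + 9199089/1204090000*(-1) = -1/16 (each basis 2-blade squares to minus the product of its generators' squares); cross terms between blades sharing an index anticommute and cancel; the commuting (index-disjoint) pairs give grade-4 terms 2*c*c'*(blade product), which cancel blade by blade — e1 e2 e3 e4: -12292749/301022500 + 52009506/75255625 - 7829811/12040900 = 0 — confirming B is simple. So B^2 = -1/16.
Answer: rotation, certificate B^2 = -1/16. B^2 = -1/16 is basis-independent, so its sign is the whole story.


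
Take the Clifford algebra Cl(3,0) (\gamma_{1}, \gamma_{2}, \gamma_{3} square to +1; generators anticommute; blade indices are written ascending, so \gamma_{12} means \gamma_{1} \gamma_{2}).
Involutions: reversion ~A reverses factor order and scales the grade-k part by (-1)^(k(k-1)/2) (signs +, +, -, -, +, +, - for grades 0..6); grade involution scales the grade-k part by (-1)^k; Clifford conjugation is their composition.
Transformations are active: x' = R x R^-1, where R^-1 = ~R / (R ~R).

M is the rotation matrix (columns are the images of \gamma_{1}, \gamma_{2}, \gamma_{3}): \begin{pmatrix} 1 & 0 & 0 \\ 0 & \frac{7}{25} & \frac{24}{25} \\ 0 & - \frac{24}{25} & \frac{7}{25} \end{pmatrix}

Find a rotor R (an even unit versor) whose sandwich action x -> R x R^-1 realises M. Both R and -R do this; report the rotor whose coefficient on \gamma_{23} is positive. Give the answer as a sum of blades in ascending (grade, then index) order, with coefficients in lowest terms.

Method: write R = a + b12*\gamma_{12} + b13*\gamma_{13} + b23*\gamma_{23} with a^2 + b12^2 + b13^2 + b23^2 = 1 (so R^-1 = ~R). Expanding the columns R e_j ~R gives tr M = 4a^2 - 1 and, from the antisymmetric part, M21 - M12 = -4a*b12, M13 - M31 = 4a*b13, M32 - M23 = -4a*b23.
Here tr M = \frac{39}{25}, so a^2 = (1 + tr M)/4 = \frac{16}{25} and a = ±\frac{4}{5}. Taking a = \frac{4}{5}: M21 - M12 = 0, M13 - M31 = 0, M32 - M23 = -\frac{48}{25}, giving b12 = 0, b13 = 0, b23 = \frac{3}{5}, i.e. R = \frac{4}{5} + \frac{3}{5} \gamma_{23}.
Its \gamma_{23} coefficient is already positive.
Answer: \frac{4}{5} + \frac{3}{5} \gamma_{23}. Recall the cover is two-to-one: with M of trace \frac{39}{25}, both preimages act alike, and the stated \gamma_{23} sign chooses the sheet.


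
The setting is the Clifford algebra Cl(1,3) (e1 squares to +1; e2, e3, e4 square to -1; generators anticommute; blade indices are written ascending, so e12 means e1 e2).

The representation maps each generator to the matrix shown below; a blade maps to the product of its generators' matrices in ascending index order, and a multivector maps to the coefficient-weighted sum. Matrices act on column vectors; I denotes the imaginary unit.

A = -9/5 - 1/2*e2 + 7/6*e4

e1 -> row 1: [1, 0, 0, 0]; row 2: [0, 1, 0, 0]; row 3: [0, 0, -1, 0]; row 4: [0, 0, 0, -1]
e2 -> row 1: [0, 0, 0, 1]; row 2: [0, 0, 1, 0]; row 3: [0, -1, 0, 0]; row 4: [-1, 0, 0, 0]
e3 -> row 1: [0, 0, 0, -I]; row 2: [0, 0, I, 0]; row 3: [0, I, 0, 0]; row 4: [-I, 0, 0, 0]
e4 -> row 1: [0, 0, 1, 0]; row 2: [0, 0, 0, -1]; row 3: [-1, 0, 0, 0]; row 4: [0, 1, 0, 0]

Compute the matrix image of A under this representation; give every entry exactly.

M = (-9/5)*1 + (-1/2)*rho(e2) + (7/6)*rho(e4), summed entrywise (1 is the identity matrix):
Answer: row 1: [-9/5, 0, 7/6, -1/2]; row 2: [0, -9/5, -1/2, -7/6]; row 3: [-7/6, 1/2, -9/5, 0]; row 4: [1/2, 7/6, 0, -9/5]


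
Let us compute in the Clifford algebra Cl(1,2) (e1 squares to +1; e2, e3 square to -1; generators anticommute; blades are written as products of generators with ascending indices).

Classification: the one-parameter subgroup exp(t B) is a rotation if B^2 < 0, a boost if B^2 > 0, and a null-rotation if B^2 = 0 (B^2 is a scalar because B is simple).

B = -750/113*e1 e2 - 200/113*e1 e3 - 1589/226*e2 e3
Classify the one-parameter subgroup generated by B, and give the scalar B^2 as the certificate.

B^2 term by term: the squares give (-750/113)^2*(e1 e2)^2 + (-200/113)^2*(e1 e3)^2 + (-1589/226)^2*(e2 e3)^2 = 562500/12769*(+1) + 40000/12769*(+1) + 2524921/51076*(-1) = -9/4 (each basis 2-blade squares to minus the product of its generators' squares); cross terms between blades sharing an index anticommute and cancel. So B^2 = -9/4.
Answer: rotation, certificate B^2 = -9/4. Because -9/4 is invariant under every versor sandwich, the classification follows from its sign alone.


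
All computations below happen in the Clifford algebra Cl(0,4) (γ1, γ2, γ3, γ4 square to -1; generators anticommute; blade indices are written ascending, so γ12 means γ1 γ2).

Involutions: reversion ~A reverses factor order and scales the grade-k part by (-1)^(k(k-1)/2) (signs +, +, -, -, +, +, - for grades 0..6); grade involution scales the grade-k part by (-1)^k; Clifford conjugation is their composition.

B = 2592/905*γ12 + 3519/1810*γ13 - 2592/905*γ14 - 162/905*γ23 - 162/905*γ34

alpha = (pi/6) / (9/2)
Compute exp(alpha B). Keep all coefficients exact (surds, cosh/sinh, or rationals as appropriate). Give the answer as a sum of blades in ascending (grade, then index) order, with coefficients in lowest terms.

B^2 term by term: the squares give (2592/905)^2*(γ12)^2 + (3519/1810)^2*(γ13)^2 + (-2592/905)^2*(γ14)^2 + (-162/905)^2*(γ23)^2 + (-162/905)^2*(γ34)^2 = 6718464/819025*(-1) + 12383361/3276100*(-1) + 6718464/819025*(-1) + 26244/819025*(-1) + 26244/819025*(-1) = -81/4 (each basis 2-blade squares to minus the product of its generators' squares); cross terms between blades sharing an index anticommute and cancel; the commuting (index-disjoint) pairs give grade-4 terms 2*c*c'*(blade product), which cancel blade by blade — γ1234: -839808/819025 + 839808/819025 = 0 — confirming B is simple. So B^2 = -81/4.
B^2 = -81/4 — the series telescopes trigonometrically here: l = 9/2, alpha*l = pi/6, so exp(alpha B) = cos(pi/6) + (sin(pi/6)/(9/2))*B = sqrt(3)/2 + (1/9)*B.
Answer: sqrt(3)/2 + 288/905*γ12 + 391/1810*γ13 - 288/905*γ14 - 18/905*γ23 - 18/905*γ34


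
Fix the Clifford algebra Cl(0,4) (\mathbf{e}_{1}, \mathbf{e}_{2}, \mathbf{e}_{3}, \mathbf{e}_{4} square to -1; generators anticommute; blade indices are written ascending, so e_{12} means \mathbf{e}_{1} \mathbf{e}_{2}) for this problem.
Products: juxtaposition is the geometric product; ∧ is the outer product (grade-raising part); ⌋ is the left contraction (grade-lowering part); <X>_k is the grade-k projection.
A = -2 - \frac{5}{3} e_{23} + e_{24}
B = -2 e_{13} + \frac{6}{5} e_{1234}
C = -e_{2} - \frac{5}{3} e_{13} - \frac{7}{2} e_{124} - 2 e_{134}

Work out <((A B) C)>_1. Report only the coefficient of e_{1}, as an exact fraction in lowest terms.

step 1: -\frac{10}{3} e_{12} + \frac{26}{5} e_{13} + 2 e_{14} - \frac{2}{5} e_{1234}
step 2: \frac{26}{3} - \frac{10}{3} e_{1} - \frac{39}{5} e_{2} - \frac{13}{5} e_{3} - \frac{19}{15} e_{4} + \frac{50}{9} e_{23} + \frac{2}{3} e_{24} + \frac{10}{3} e_{34} + \frac{26}{5} e_{123} + 2 e_{124} - \frac{2}{5} e_{134} + \frac{373}{15} e_{234}
step 3: -\frac{10}{3} e_{1} - \frac{39}{5} e_{2} - \frac{13}{5} e_{3} - \frac{19}{15} e_{4}
Answer: -\frac{10}{3}


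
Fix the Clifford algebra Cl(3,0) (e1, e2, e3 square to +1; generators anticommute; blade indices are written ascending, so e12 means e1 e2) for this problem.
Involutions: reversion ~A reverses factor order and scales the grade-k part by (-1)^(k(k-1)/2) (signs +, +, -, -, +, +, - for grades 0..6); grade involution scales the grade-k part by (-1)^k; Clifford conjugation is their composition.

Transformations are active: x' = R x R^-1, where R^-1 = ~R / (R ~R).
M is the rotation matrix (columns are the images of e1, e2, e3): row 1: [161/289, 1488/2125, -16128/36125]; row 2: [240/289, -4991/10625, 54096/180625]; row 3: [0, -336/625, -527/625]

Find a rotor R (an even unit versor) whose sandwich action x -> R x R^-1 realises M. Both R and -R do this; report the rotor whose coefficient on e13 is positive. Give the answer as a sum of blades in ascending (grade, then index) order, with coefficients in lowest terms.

Method: write R = a + b12*e12 + b13*e13 + b23*e23 with a^2 + b12^2 + b13^2 + b23^2 = 1 (so R^-1 = ~R). Expanding the columns R e_j ~R gives tr M = 4a^2 - 1 and, from the antisymmetric part, M21 - M12 = -4a*b12, M13 - M31 = 4a*b13, M32 - M23 = -4a*b23.
Here tr M = -5461/7225, so a^2 = (1 + tr M)/4 = 441/7225 and a = ±21/85. Taking a = 21/85: M21 - M12 = 4704/36125, M13 - M31 = -16128/36125, M32 - M23 = -6048/7225, giving b12 = -56/425, b13 = -192/425, b23 = 72/85, i.e. R = 21/85 - 56/425*e12 - 192/425*e13 + 72/85*e23.
Its e13 coefficient is negative, so report the other preimage -R.
Answer: -21/85 + 56/425*e12 + 192/425*e13 - 72/85*e23. Recall the cover is two-to-one: with M of trace -5461/7225, both preimages act alike, and the stated e13 sign chooses the sheet.


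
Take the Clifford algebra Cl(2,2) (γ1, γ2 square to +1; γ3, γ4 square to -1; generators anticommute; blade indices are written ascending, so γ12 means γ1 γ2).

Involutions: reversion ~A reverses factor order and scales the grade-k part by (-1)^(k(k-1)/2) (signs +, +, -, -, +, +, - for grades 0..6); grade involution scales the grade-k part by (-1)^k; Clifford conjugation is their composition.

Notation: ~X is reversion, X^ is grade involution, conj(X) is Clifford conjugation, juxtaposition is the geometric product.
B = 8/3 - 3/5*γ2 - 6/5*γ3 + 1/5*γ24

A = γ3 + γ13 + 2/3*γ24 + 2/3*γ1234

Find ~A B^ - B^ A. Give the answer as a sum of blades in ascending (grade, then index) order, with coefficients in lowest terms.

first term: -4/3 + 6/5*γ1 + 8/3*γ3 + 2/5*γ4 - 14/5*γ13 - 3/5*γ23 - 16/9*γ24 + 3/5*γ123 + 4/5*γ124 + 2/5*γ134 + 3/5*γ234 + 89/45*γ1234
second term: -16/15 + 6/5*γ1 + 8/3*γ3 + 2/5*γ4 + 38/15*γ13 + 3/5*γ23 + 16/9*γ24 - 3/5*γ123 - 4/5*γ124 - 2/5*γ134 - γ234 + 71/45*γ1234
Answer: -4/15 - 16/3*γ13 - 6/5*γ23 - 32/9*γ24 + 6/5*γ123 + 8/5*γ124 + 4/5*γ134 + 8/5*γ234 + 2/5*γ1234


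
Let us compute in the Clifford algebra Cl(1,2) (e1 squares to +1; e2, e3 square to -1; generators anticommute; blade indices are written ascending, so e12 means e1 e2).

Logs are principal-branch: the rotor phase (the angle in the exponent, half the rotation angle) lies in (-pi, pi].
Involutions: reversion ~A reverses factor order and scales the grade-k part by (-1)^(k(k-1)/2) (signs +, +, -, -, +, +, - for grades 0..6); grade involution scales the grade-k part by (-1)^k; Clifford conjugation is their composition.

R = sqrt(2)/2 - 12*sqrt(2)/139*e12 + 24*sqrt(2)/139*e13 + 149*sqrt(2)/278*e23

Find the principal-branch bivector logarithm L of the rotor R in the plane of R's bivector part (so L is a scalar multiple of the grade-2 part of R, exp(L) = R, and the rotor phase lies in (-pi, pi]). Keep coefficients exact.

The scalar part of R is sqrt(2)/2, which fixes the principal-branch rotor phase; the unit plane is then the bivector part divided by the sine of that phase, and L is that plane scaled by the phase.
Concretely: cos(phase) = sqrt(2)/2 gives phase = ±pi/4, and since phase/sin(phase) is even the sign is immaterial: L = (phase/sin(phase)) * <R>_2 = (sqrt(2)*pi/4) * <R>_2.
Answer: -6*pi/139*e12 + 12*pi/139*e13 + 149*pi/556*e23


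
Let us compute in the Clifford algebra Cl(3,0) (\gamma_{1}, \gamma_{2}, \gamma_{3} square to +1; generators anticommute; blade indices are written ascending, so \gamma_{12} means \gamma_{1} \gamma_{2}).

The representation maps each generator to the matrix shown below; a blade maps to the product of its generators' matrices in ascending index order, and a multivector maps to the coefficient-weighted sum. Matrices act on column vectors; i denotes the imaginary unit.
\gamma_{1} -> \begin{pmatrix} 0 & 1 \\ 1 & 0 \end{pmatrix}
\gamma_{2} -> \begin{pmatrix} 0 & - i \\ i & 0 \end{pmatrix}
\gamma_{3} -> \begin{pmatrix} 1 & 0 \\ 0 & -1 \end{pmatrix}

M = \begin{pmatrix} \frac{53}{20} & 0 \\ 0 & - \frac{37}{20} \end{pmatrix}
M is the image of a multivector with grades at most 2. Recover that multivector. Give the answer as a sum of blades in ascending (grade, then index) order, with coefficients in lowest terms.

Method: 1, rho(\gamma_{1}), rho(\gamma_{2}), rho(\gamma_{3}) form a trace-orthogonal basis of the 2x2 complex matrices (tr(X Y) = 2 if X = Y, else 0), so M = m0*1 + m1*rho(\gamma_{1}) + m2*rho(\gamma_{2}) + m3*rho(\gamma_{3}) with m0 = tr(M)/2 = \frac{2}{5}, m1 = tr(M rho(\gamma_{1}))/2 = 0, m2 = tr(M rho(\gamma_{2}))/2 = 0, m3 = tr(M rho(\gamma_{3}))/2 = \frac{9}{4}.
Multiplying table entries, the bivector images are rho(\gamma_{12}) = i*rho(\gamma_{3}), rho(\gamma_{13}) = -i*rho(\gamma_{2}), rho(\gamma_{23}) = i*rho(\gamma_{1}); with real blade coefficients the real parts of m0..m3 are the coefficients of 1, \gamma_{1}, \gamma_{2}, \gamma_{3} and the imaginary parts give the bivectors (\gamma_{23}: Im m1, \gamma_{13}: -Im m2, \gamma_{12}: Im m3).
Answer: \frac{2}{5} + \frac{9}{4} \gamma_{3}


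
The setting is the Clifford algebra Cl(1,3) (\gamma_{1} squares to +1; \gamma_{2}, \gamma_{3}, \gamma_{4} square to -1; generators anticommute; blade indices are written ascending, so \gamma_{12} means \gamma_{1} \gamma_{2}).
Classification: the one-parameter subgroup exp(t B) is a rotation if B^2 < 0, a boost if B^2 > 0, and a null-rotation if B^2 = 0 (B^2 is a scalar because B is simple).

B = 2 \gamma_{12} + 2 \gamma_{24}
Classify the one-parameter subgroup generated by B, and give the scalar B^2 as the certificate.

B^2 term by term: the squares give (2)^2*(\gamma_{12})^2 + (2)^2*(\gamma_{24})^2 = 4*(+1) + 4*(-1) = 0 (each basis 2-blade squares to minus the product of its generators' squares); cross terms between blades sharing an index anticommute and cancel. So B^2 = 0.
Answer: null-rotation, certificate B^2 = 0. No conjugation can change B^2 = 0; the sign gives the class.


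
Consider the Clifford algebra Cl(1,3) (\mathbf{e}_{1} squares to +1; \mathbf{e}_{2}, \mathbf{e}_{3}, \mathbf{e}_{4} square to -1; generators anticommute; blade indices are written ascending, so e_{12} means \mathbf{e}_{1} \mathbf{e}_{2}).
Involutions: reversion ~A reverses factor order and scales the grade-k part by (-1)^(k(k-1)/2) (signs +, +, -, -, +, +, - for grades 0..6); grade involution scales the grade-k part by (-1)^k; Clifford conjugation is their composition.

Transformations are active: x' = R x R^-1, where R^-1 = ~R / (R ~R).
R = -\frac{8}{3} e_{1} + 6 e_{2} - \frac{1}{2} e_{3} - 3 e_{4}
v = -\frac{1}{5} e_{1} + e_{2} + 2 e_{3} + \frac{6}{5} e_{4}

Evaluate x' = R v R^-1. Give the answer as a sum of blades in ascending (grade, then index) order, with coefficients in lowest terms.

~R = -\frac{8}{3} e_{1} + 6 e_{2} - \frac{1}{2} e_{3} - 3 e_{4}, and R ~R = -\frac{1373}{36}, so R^-1 = ~R / (-\frac{1373}{36}).
R v = -\frac{13}{15} - \frac{22}{15} e_{12} - \frac{163}{30} e_{13} - \frac{19}{5} e_{14} + \frac{25}{2} e_{23} + \frac{51}{5} e_{24} + \frac{27}{5} e_{34}
Answer: \frac{541}{6865} e_{1} - \frac{4993}{6865} e_{2} - \frac{13886}{6865} e_{3} - \frac{9174}{6865} e_{4}


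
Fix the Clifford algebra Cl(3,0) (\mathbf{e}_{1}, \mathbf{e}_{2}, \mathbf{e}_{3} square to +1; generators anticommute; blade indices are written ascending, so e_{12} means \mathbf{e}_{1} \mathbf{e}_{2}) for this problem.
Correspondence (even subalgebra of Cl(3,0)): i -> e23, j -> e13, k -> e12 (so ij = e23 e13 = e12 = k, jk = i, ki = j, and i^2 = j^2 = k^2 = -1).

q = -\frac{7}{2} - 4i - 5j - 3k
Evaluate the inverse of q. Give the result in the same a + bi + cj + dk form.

In blades: q = -\frac{7}{2} - 3 e_{12} - 5 e_{13} - 4 e_{23}.
With qbar = -\frac{7}{2} + 3 e_{12} + 5 e_{13} + 4 e_{23} (scalar fixed, mapped units negated), q qbar = \frac{249}{4} (the sum of squared coefficients), so q^-1 = qbar / (\frac{249}{4}) = -\frac{14}{249} + \frac{4}{83} e_{12} + \frac{20}{249} e_{13} + \frac{16}{249} e_{23}; translating back:
Answer: -\frac{14}{249} + \frac{16}{249}i + \frac{20}{249}j + \frac{4}{83}k


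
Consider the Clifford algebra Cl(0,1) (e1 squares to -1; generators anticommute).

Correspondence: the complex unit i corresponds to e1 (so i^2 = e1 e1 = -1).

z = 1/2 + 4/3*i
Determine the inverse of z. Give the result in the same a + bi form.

In blades: z = 1/2 + 4/3*e1.
With qbar = 1/2 - 4/3*e1 (scalar fixed, mapped units negated), z qbar = 73/36 (the sum of squared coefficients), so z^-1 = qbar / (73/36) = 18/73 - 48/73*e1; translating back:
Answer: 18/73 - 48/73*i


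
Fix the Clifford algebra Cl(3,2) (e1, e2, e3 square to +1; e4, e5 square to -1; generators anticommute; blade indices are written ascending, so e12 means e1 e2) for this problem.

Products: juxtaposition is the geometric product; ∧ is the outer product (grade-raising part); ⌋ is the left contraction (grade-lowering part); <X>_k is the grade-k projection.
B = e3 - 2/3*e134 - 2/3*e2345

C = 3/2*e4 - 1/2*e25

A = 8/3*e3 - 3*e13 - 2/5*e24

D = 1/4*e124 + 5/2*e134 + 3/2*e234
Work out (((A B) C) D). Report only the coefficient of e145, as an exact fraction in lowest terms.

step 1: 8/3 - 3*e1 - 2*e4 + 16/9*e14 - 4/15*e35 + 4/15*e123 + 2/5*e234 + 16/9*e245 - 2*e1245
step 2: 3 - 8/3*e1 + 44/9*e4 - 11/2*e14 - 11/15*e23 + 4/3*e25 - 3/2*e125 + 2/15*e135 - e245 + 1/5*e345 + 2/5*e1234 + 8/9*e1245
step 3: 3/5*e1 + 3/8*e2 + 277/20*e3 + 11/10*e4 - 2/9*e5 - 11/9*e12 - 110/9*e13 - 1/4*e15 - 22/3*e23 - 2/3*e24 - 3/10*e25 - 20/3*e34 - 3/2*e35 - 1/24*e45 + 33/4*e123 - 13/12*e124 + 461/60*e134 + 4/3*e135 + 1/3*e145 + 9/2*e234 - 20/9*e235 - 2*e345 - 4*e1234 + 51/20*e1235 + 1/5*e1245 + 9/4*e1345 - 227/60*e2345 + 10/3*e12345
Answer: 1/3


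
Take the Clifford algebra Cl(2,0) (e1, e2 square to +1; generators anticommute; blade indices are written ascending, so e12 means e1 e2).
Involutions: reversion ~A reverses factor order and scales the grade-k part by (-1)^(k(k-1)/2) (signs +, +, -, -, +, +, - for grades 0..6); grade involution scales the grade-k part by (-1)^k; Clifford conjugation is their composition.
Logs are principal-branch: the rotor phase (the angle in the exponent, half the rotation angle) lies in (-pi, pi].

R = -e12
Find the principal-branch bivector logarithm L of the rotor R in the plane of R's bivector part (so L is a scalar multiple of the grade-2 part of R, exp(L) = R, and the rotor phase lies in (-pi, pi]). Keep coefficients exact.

The scalar part of R is 0, which pins the rotor phase on the principal branch; dividing the bivector part by the sine of that phase recovers the unit plane, and L is the phase times that plane.
Concretely: cos(phase) = 0 gives phase = ±pi/2, and since phase/sin(phase) is even the sign is immaterial: L = (phase/sin(phase)) * <R>_2 = (pi/2) * <R>_2.
Answer: -pi/2*e12


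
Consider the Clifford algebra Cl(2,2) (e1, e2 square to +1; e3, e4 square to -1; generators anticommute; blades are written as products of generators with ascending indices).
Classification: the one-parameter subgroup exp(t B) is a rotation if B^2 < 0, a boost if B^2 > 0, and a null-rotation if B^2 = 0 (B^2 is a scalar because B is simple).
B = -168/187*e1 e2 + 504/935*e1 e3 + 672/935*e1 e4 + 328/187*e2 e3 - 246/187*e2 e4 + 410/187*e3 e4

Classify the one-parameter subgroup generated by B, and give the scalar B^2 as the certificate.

B^2 term by term: the squares give (-168/187)^2*(e1 e2)^2 + (504/935)^2*(e1 e3)^2 + (672/935)^2*(e1 e4)^2 + (328/187)^2*(e2 e3)^2 + (-246/187)^2*(e2 e4)^2 + (410/187)^2*(e3 e4)^2 = 28224/34969*(-1) + 254016/874225*(+1) + 451584/874225*(+1) + 107584/34969*(+1) + 60516/34969*(+1) + 168100/34969*(-1) = 0 (each basis 2-blade squares to minus the product of its generators' squares); cross terms between blades sharing an index anticommute and cancel; the commuting (index-disjoint) pairs give grade-4 terms 2*c*c'*(blade product), which cancel blade by blade — e1 e2 e3 e4: -137760/34969 + 247968/174845 + 440832/174845 = 0 — confirming B is simple. So B^2 = 0.
Answer: null-rotation, certificate B^2 = 0. Why this suffices: the scalar 0 survives any versor conjugation, so its sign alone determines the class however B is presented.


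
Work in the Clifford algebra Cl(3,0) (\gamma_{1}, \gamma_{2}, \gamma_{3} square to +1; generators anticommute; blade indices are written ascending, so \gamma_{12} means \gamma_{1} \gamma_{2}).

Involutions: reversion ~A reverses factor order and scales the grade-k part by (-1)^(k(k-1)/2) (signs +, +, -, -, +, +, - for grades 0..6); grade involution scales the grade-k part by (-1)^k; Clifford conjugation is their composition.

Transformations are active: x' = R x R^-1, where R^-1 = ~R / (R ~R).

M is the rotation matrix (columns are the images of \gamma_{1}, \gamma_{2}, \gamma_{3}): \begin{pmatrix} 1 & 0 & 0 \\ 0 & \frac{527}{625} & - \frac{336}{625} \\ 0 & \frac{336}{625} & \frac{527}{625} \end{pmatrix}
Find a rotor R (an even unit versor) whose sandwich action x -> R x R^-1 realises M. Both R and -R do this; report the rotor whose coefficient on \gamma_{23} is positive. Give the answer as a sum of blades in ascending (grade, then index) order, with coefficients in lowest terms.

Method: write R = a + b12*\gamma_{12} + b13*\gamma_{13} + b23*\gamma_{23} with a^2 + b12^2 + b13^2 + b23^2 = 1 (so R^-1 = ~R). Expanding the columns R e_j ~R gives tr M = 4a^2 - 1 and, from the antisymmetric part, M21 - M12 = -4a*b12, M13 - M31 = 4a*b13, M32 - M23 = -4a*b23.
Here tr M = \frac{1679}{625}, so a^2 = (1 + tr M)/4 = \frac{576}{625} and a = ±\frac{24}{25}. Taking a = \frac{24}{25}: M21 - M12 = 0, M13 - M31 = 0, M32 - M23 = \frac{672}{625}, giving b12 = 0, b13 = 0, b23 = -\frac{7}{25}, i.e. R = \frac{24}{25} - \frac{7}{25} \gamma_{23}.
Its \gamma_{23} coefficient is negative, so report the other preimage -R.
Answer: -\frac{24}{25} + \frac{7}{25} \gamma_{23}. Key observation: the double cover Spin(3) -> SO(3) sends R and -R to the same matrix (trace \frac{1679}{625} here), so the stated sign of the \gamma_{23} coefficient is what selects one sheet.


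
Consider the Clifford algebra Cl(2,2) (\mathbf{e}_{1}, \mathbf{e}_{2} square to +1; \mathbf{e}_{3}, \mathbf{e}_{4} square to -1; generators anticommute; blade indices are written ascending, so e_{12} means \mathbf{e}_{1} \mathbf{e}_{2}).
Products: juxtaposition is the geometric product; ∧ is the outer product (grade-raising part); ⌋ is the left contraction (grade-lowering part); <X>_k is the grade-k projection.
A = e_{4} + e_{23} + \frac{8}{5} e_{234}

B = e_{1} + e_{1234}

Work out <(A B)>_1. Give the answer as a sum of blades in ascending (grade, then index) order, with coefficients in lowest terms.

step 1: \frac{8}{5} e_{1} + 2 e_{123} - \frac{8}{5} e_{1234}
step 2: \frac{8}{5} e_{1}
Answer: \frac{8}{5} e_{1}


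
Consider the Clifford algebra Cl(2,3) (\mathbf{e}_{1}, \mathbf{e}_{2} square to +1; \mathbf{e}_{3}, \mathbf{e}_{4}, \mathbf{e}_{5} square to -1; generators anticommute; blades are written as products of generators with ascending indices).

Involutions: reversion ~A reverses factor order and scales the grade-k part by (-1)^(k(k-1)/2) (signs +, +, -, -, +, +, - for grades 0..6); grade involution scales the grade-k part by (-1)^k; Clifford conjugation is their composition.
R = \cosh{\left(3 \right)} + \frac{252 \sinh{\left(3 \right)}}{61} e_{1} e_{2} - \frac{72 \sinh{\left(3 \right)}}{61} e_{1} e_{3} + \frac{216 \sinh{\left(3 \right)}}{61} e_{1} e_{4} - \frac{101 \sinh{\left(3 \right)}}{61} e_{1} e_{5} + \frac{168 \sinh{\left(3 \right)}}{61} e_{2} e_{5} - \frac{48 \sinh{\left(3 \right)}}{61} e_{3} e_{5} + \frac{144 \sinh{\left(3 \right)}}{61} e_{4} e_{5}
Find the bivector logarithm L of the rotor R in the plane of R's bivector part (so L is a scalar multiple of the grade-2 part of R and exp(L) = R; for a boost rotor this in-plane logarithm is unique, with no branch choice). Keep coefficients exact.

The scalar part of R is \cosh{\left(3 \right)}, so cosh pins the rapidity up to sign — the sign comes from the bivector part; dividing that part by sinh of the rapidity yields the plane, and the in-plane L = rapidity * plane is unique because the two sign choices cancel.
Concretely: cosh(rapidity) = \cosh{\left(3 \right)} gives rapidity = ±3, and since rapidity/sinh(rapidity) is even the sign is immaterial: L = (rapidity/sinh(rapidity)) * <R>_2 = (\frac{3}{\sinh{\left(3 \right)}}) * <R>_2.
Answer: \frac{756}{61} e_{1} e_{2} - \frac{216}{61} e_{1} e_{3} + \frac{648}{61} e_{1} e_{4} - \frac{303}{61} e_{1} e_{5} + \frac{504}{61} e_{2} e_{5} - \frac{144}{61} e_{3} e_{5} + \frac{432}{61} e_{4} e_{5}


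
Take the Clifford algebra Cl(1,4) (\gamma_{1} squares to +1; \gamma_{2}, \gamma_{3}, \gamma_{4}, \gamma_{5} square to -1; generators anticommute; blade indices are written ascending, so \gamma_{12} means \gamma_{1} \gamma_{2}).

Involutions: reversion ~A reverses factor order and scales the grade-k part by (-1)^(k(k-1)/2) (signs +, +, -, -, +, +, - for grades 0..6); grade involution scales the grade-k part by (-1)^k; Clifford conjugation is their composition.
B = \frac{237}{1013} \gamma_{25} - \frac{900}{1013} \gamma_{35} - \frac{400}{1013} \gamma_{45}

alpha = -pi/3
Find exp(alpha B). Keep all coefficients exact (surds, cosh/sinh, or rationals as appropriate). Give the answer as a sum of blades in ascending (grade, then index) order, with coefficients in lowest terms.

B^2 term by term: the squares give (\frac{237}{1013})^2*(\gamma_{25})^2 + (-\frac{900}{1013})^2*(\gamma_{35})^2 + (-\frac{400}{1013})^2*(\gamma_{45})^2 = \frac{56169}{1026169}*(-1) + \frac{810000}{1026169}*(-1) + \frac{160000}{1026169}*(-1) = -1 (each basis 2-blade squares to minus the product of its generators' squares); cross terms between blades sharing an index anticommute and cancel. So B^2 = -1.
B^2 = -1 — the negative square puts this in the circular regime; l = 1, alpha*l = - \frac{\pi}{3}, so exp(alpha B) = cos(- \frac{\pi}{3}) + (sin(- \frac{\pi}{3})/1)*B = \frac{1}{2} + (- \frac{\sqrt{3}}{2})*B.
Answer: \frac{1}{2} - \frac{237 \sqrt{3}}{2026} \gamma_{25} + \frac{450 \sqrt{3}}{1013} \gamma_{35} + \frac{200 \sqrt{3}}{1013} \gamma_{45}


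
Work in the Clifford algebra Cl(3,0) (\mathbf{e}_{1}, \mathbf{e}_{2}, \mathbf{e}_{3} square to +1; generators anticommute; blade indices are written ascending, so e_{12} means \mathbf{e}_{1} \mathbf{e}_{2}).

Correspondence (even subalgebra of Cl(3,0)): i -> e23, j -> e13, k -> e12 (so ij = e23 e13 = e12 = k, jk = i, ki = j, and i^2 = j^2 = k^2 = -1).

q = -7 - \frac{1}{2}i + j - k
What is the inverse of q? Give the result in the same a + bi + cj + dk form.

In blades: q = -7 - e_{12} + e_{13} - \frac{1}{2} e_{23}.
With qbar = -7 + e_{12} - e_{13} + \frac{1}{2} e_{23} (scalar fixed, mapped units negated), q qbar = \frac{205}{4} (the sum of squared coefficients), so q^-1 = qbar / (\frac{205}{4}) = -\frac{28}{205} + \frac{4}{205} e_{12} - \frac{4}{205} e_{13} + \frac{2}{205} e_{23}; translating back:
Answer: -\frac{28}{205} + \frac{2}{205}i - \frac{4}{205}j + \frac{4}{205}k


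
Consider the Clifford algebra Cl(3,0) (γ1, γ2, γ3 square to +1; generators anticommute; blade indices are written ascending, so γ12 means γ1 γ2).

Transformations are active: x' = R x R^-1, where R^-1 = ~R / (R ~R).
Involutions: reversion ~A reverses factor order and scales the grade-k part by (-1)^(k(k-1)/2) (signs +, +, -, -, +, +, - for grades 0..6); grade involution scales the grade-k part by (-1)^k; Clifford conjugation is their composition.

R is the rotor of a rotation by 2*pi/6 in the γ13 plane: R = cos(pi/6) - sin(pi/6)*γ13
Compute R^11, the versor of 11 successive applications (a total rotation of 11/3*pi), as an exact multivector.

Rotor phase runs at HALF the rotation angle; powers of one rotor simply add phase, so after 11 steps in γ13 the phase is 11*pi/6 = 11*pi/6 and R^11 = cos(11*pi/6) - sin(11*pi/6)*γ13.
cos(11*pi/6) = sqrt(3)/2 and sin(11*pi/6) = -1/2, so R^11 = sqrt(3)/2 + 1/2*γ13. The net rotation is 5/3*pi (after discarding 1 full turn, each of which contributes a factor -1 to the rotor); the rotor keeps the half-angle phase exactly.
Answer: sqrt(3)/2 + 1/2*γ13


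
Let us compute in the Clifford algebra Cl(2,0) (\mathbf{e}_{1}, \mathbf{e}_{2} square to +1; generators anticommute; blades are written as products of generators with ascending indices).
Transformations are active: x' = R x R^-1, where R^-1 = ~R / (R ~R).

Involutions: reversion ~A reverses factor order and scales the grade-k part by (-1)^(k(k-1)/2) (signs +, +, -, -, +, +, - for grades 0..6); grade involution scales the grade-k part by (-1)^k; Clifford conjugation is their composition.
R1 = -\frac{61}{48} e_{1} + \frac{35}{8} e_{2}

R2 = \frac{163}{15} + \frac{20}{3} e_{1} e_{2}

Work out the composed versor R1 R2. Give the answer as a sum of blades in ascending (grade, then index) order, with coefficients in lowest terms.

Distribute over the terms of R1 (each basis-blade product reordered to ascending indices, repeated generators contracted through their squares):
(-\frac{61}{48} e_{1}) R2 = -\frac{9943}{720} e_{1} - \frac{305}{36} e_{2}
(\frac{35}{8} e_{2}) R2 = -\frac{175}{6} e_{1} + \frac{1141}{24} e_{2}
Summing the partial products and collecting blades:
Answer: -\frac{30943}{720} e_{1} + \frac{2813}{72} e_{2}


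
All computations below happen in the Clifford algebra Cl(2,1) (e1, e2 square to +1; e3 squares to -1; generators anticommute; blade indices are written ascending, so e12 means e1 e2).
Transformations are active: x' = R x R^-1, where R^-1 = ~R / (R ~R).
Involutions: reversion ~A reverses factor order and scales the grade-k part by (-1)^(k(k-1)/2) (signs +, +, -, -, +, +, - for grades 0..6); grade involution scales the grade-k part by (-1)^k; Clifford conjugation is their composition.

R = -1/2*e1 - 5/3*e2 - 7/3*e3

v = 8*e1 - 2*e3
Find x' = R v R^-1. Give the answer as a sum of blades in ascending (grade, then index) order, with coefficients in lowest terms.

~R = -1/2*e1 - 5/3*e2 - 7/3*e3, and R ~R = -29/12, so R^-1 = ~R / (-29/12).
R v = -26/3 + 40/3*e12 + 59/3*e13 + 10/3*e23
Answer: -336/29*e1 - 1040/87*e2 - 1282/87*e3


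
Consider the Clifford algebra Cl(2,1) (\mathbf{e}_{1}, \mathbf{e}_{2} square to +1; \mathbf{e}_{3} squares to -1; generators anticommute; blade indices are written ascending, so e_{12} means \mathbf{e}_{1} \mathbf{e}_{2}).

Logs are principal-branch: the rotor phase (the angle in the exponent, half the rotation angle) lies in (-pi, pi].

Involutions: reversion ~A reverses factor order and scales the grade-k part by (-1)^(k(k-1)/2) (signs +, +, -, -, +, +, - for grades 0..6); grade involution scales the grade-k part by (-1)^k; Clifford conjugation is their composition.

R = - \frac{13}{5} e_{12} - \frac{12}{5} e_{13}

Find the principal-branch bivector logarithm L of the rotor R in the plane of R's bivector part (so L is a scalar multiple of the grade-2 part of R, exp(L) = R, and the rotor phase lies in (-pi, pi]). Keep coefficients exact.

The scalar part of R is 0, so the principal-branch rotor phase is pinned; divide the bivector part by its sine to get the unit plane — L is the phase times that plane.
Concretely: cos(phase) = 0 gives phase = ±\frac{\pi}{2}, and since phase/sin(phase) is even the sign is immaterial: L = (phase/sin(phase)) * <R>_2 = (\frac{\pi}{2}) * <R>_2.
Answer: - \frac{13 \pi}{10} e_{12} - \frac{6 \pi}{5} e_{13}


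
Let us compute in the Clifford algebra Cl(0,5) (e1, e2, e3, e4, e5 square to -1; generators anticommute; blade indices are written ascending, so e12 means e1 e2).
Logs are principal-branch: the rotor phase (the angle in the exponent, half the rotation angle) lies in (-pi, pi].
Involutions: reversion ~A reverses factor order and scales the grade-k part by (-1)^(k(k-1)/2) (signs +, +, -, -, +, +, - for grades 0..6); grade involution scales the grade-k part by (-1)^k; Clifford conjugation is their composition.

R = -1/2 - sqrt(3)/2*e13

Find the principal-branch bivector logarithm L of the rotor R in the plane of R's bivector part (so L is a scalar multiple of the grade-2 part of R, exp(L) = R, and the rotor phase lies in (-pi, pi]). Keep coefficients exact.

The scalar part of R is -1/2, so the principal-branch rotor phase is pinned; divide the bivector part by its sine to get the unit plane — L is the phase times that plane.
Concretely: cos(phase) = -1/2 gives phase = ±2*pi/3, and since phase/sin(phase) is even the sign is immaterial: L = (phase/sin(phase)) * <R>_2 = (4*sqrt(3)*pi/9) * <R>_2.
Answer: -2*pi/3*e13


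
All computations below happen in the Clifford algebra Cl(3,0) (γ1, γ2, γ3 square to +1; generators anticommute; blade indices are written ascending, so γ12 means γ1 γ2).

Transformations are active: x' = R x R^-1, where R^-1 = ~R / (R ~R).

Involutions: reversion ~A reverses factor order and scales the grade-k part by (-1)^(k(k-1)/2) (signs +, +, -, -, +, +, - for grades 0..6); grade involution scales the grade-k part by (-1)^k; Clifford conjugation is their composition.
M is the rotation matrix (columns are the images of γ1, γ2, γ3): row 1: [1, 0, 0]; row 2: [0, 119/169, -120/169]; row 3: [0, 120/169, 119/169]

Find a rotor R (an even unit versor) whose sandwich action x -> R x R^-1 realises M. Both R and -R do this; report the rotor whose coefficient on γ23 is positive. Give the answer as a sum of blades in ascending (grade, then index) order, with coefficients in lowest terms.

Method: write R = a + b12*γ12 + b13*γ13 + b23*γ23 with a^2 + b12^2 + b13^2 + b23^2 = 1 (so R^-1 = ~R). Expanding the columns R e_j ~R gives tr M = 4a^2 - 1 and, from the antisymmetric part, M21 - M12 = -4a*b12, M13 - M31 = 4a*b13, M32 - M23 = -4a*b23.
Here tr M = 407/169, so a^2 = (1 + tr M)/4 = 144/169 and a = ±12/13. Taking a = 12/13: M21 - M12 = 0, M13 - M31 = 0, M32 - M23 = 240/169, giving b12 = 0, b13 = 0, b23 = -5/13, i.e. R = 12/13 - 5/13*γ23.
Its γ23 coefficient is negative, so report the other preimage -R.
Answer: -12/13 + 5/13*γ23. Sheet selection: the two-to-one cover makes ±R indistinguishable at the matrix level (trace 407/169), so uniqueness comes from the required sign on γ23.


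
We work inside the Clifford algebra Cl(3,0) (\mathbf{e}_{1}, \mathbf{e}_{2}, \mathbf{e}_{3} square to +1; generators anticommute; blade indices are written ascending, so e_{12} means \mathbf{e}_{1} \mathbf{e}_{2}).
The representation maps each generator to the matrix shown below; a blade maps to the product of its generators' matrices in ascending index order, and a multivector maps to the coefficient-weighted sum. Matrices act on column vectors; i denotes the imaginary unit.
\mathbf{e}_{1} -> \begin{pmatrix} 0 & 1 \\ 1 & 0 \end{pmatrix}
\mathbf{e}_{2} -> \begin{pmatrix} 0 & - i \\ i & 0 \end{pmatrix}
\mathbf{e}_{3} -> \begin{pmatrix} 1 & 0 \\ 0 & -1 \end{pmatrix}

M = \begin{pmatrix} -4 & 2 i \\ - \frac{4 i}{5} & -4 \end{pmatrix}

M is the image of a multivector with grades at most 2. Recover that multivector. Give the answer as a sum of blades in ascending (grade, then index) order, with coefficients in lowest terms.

Method: 1, rho(e_{1}), rho(e_{2}), rho(e_{3}) form a trace-orthogonal basis of the 2x2 complex matrices (tr(X Y) = 2 if X = Y, else 0), so M = m0*1 + m1*rho(e_{1}) + m2*rho(e_{2}) + m3*rho(e_{3}) with m0 = tr(M)/2 = -4, m1 = tr(M rho(e_{1}))/2 = \frac{3 i}{5}, m2 = tr(M rho(e_{2}))/2 = - \frac{7}{5}, m3 = tr(M rho(e_{3}))/2 = 0.
Multiplying table entries, the bivector images are rho(e_{12}) = i*rho(e_{3}), rho(e_{13}) = -i*rho(e_{2}), rho(e_{23}) = i*rho(e_{1}); with real blade coefficients the real parts of m0..m3 are the coefficients of 1, e_{1}, e_{2}, e_{3} and the imaginary parts give the bivectors (e_{23}: Im m1, e_{13}: -Im m2, e_{12}: Im m3).
Answer: -4 - \frac{7}{5} e_{2} + \frac{3}{5} e_{23}
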